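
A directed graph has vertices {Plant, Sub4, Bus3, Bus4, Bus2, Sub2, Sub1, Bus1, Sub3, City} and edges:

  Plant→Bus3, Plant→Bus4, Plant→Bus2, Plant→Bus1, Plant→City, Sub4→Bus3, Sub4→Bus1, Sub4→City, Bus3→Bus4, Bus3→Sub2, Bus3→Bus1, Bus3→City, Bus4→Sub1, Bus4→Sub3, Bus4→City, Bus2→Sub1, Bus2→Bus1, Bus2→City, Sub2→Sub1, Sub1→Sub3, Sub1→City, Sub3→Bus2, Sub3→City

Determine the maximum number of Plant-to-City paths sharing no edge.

Assign every edge capacity 1; by Menger, the answer equals the max flow.
Path Plant→City (+1); total 1.
Path Plant→Bus3→City (+1); total 2.
Path Plant→Bus4→City (+1); total 3.
Path Plant→Bus2→City (+1); total 4.
No residual Plant→City path; max flow = 4.
Certifying cut of size 4: {Plant→Bus2, Plant→Bus3, Plant→Bus4, Plant→City}.

4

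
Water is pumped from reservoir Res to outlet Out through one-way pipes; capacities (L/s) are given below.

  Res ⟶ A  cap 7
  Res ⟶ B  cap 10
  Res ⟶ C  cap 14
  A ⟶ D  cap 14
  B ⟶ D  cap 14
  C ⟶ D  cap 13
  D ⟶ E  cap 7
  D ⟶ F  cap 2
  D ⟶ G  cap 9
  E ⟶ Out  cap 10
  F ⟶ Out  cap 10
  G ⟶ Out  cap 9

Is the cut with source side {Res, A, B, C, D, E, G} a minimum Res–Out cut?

No — its capacity is 21, but the minimum cut has capacity 18.

Given cut capacity: 2 + 10 + 9 = 21.
Augment Res→A→D→E→Out: bottleneck 7, flow now 7.
Augment Res→B→D→F→Out: bottleneck 2, flow now 9.
Augment Res→B→D→G→Out: bottleneck 8, flow now 17.
Augment Res→C→D→G→Out: bottleneck 1, flow now 18.
No augmenting path remains; maximum flow = 18.
In the residual graph, reachable from Res: {Res, A, B, C, D}.
Min-cut edges: D→E (7), D→F (2), D→G (9); capacity 7 + 2 + 9 = 18.
Cut capacity 21 exceeds the max flow 18, so it is not minimum.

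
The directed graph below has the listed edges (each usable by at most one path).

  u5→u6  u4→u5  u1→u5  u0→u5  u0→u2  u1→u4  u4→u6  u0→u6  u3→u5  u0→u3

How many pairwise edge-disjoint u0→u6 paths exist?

2

Assign every edge capacity 1; by Menger, the answer equals the max flow.
Path u0→u6 (+1); total 1.
Path u0→u5→u6 (+1); total 2.
No residual u0→u6 path; max flow = 2.
Certifying cut of size 2: {u0→u6, u5→u6}.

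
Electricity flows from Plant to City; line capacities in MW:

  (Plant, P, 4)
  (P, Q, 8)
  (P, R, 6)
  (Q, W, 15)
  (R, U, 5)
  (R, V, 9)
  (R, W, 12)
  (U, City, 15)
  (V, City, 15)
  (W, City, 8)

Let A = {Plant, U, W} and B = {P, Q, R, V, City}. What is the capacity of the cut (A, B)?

27

Edges leaving {Plant, U, W}: Plant→P (4), U→City (15), W→City (8).
Cut capacity = 4 + 15 + 8 = 27.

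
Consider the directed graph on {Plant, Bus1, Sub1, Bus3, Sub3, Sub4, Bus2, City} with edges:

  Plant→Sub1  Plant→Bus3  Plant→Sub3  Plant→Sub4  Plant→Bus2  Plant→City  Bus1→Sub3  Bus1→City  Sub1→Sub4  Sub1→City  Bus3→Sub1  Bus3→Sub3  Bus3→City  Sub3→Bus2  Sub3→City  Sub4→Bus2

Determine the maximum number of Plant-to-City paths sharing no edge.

Assign every edge capacity 1; by Menger, the answer equals the max flow.
Path Plant→City (+1); total 1.
Path Plant→Sub1→City (+1); total 2.
Path Plant→Bus3→City (+1); total 3.
Path Plant→Sub3→City (+1); total 4.
No residual Plant→City path; max flow = 4.
Certifying cut of size 4: {Plant→Bus3, Plant→City, Plant→Sub1, Plant→Sub3}.

4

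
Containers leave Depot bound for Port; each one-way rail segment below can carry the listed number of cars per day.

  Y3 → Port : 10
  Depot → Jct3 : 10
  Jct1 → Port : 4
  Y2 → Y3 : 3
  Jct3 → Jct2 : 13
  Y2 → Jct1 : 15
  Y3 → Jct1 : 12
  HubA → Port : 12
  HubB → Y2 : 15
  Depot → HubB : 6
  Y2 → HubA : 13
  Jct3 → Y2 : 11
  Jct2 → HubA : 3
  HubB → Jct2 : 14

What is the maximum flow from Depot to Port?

Augment Depot→Jct3→Jct2→HubA→Port: bottleneck 3, flow now 3.
Augment Depot→Jct3→Y2→Y3→Port: bottleneck 3, flow now 6.
Augment Depot→Jct3→Y2→HubA→Port: bottleneck 4, flow now 10.
Augment Depot→HubB→Y2→HubA→Port: bottleneck 5, flow now 15.
Augment Depot→HubB→Y2→Jct1→Port: bottleneck 1, flow now 16.
No augmenting path remains; maximum flow = 16.
In the residual graph, reachable from Depot: {Depot}.
Min-cut edges: Depot→Jct3 (10), Depot→HubB (6); capacity 10 + 6 = 16.
This cut is saturated, so no flow can exceed 16.

16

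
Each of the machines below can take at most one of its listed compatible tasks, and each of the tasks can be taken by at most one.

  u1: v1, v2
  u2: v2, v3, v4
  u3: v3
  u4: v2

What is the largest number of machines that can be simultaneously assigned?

4

Unit-capacity flow: source→left, listed edges, right→sink; max matching = max flow.
Augmenting path u1→v1 (+1); matched 1.
Augmenting path u2→v2 (+1); matched 2.
Augmenting path u3→v3 (+1); matched 3.
Augmenting path u4→v2→u2→v4 (+1); matched 4.
No augmenting path remains; maximum matching = 4.
König certificate: {u1, u2, u3, u4} is a vertex cover of size 4 (every listed pair touches it), so no matching can be larger.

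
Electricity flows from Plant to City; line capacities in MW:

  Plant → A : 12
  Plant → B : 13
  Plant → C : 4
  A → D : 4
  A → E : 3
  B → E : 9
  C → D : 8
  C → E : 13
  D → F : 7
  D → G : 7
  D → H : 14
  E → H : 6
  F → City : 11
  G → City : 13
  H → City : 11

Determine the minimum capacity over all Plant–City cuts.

Augment Plant→A→D→F→City: bottleneck 4, flow now 4.
Augment Plant→A→E→H→City: bottleneck 3, flow now 7.
Augment Plant→B→E→H→City: bottleneck 3, flow now 10.
Augment Plant→C→D→F→City: bottleneck 3, flow now 13.
Augment Plant→C→D→G→City: bottleneck 1, flow now 14.
No augmenting path remains; maximum flow = 14.
By max-flow min-cut, the minimum cut capacity equals the max flow.
In the residual graph, reachable from Plant: {Plant, A, B, E}.
Min-cut edges: Plant→C (4), A→D (4), E→H (6); capacity 4 + 4 + 6 = 14.

14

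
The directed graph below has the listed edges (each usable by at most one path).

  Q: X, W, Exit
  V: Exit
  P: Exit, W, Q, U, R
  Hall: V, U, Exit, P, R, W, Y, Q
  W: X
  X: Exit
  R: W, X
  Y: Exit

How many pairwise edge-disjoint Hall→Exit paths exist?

Assign every edge capacity 1; by Menger, the answer equals the max flow.
Path Hall→Exit (+1); total 1.
Path Hall→P→Exit (+1); total 2.
Path Hall→Q→Exit (+1); total 3.
Path Hall→V→Exit (+1); total 4.
Path Hall→Y→Exit (+1); total 5.
Path Hall→R→X→Exit (+1); total 6.
No residual Hall→Exit path; max flow = 6.
Certifying cut of size 6: {Hall→Exit, Hall→P, Hall→Q, Hall→V, Hall→Y, X→Exit}.

6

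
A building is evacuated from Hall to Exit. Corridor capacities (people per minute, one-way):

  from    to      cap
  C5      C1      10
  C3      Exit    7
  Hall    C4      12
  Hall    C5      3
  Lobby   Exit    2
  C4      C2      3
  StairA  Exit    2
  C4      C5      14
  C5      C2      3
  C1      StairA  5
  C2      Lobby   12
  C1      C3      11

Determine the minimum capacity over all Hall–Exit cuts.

11

Augment Hall→C5→C2→Lobby→Exit: bottleneck 2, flow now 2.
Augment Hall→C5→C1→StairA→Exit: bottleneck 1, flow now 3.
Augment Hall→C4→C5→C1→StairA→Exit: bottleneck 1, flow now 4.
Augment Hall→C4→C5→C1→C3→Exit: bottleneck 7, flow now 11.
No augmenting path remains; maximum flow = 11.
By max-flow min-cut, the minimum cut capacity equals the max flow.
In the residual graph, reachable from Hall: {Hall, C5, C4, C2, C1, StairA, C3, Lobby}.
Min-cut edges: StairA→Exit (2), C3→Exit (7), Lobby→Exit (2); capacity 2 + 7 + 2 = 11.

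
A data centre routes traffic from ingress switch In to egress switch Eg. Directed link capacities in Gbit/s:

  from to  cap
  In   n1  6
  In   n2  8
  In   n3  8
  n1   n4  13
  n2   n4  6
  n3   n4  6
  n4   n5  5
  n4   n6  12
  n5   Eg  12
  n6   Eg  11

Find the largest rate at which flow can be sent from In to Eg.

16

Augment In→n1→n4→n5→Eg: bottleneck 5, flow now 5.
Augment In→n1→n4→n6→Eg: bottleneck 1, flow now 6.
Augment In→n2→n4→n6→Eg: bottleneck 6, flow now 12.
Augment In→n3→n4→n6→Eg: bottleneck 4, flow now 16.
No augmenting path remains; maximum flow = 16.
In the residual graph, reachable from In: {In, n1, n2, n3, n4, n6}.
Min-cut edges: n4→n5 (5), n6→Eg (11); capacity 5 + 11 = 16.
This cut is saturated, so no flow can exceed 16.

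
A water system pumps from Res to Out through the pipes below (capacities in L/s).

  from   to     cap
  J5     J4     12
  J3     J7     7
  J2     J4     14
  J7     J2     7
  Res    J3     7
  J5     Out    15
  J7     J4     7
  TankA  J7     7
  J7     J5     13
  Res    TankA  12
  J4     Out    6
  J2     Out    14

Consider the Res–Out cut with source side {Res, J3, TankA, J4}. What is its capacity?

20

Edges leaving {Res, J3, TankA, J4}: J3→J7 (7), TankA→J7 (7), J4→Out (6).
Cut capacity = 7 + 7 + 6 = 20.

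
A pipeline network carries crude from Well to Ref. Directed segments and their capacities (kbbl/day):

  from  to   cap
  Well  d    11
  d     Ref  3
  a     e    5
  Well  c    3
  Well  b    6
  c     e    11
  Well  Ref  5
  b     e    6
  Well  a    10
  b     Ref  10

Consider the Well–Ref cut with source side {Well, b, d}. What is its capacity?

37

Edges leaving {Well, b, d}: Well→a (10), Well→c (3), Well→Ref (5), b→e (6), b→Ref (10), d→Ref (3).
Cut capacity = 10 + 3 + 5 + 6 + 10 + 3 = 37.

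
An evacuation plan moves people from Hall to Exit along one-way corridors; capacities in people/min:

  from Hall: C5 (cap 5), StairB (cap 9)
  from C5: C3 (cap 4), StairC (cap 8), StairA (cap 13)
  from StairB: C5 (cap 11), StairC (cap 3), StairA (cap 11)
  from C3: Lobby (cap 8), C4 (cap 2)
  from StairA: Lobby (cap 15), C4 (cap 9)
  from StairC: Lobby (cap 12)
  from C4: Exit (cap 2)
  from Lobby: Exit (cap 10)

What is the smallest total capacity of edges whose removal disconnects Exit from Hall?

Augment Hall→C5→C3→C4→Exit: bottleneck 2, flow now 2.
Augment Hall→C5→C3→Lobby→Exit: bottleneck 2, flow now 4.
Augment Hall→C5→StairA→Lobby→Exit: bottleneck 1, flow now 5.
Augment Hall→StairB→StairA→Lobby→Exit: bottleneck 7, flow now 12.
No augmenting path remains; maximum flow = 12.
By max-flow min-cut, the minimum cut capacity equals the max flow.
In the residual graph, reachable from Hall: {Hall, C5, StairB, C3, StairA, StairC, C4, Lobby}.
Min-cut edges: C4→Exit (2), Lobby→Exit (10); capacity 2 + 10 = 12.

12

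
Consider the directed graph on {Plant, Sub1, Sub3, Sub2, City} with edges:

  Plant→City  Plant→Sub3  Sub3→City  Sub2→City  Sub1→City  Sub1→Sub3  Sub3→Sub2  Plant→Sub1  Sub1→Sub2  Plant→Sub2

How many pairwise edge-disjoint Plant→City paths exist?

4

Assign every edge capacity 1; by Menger, the answer equals the max flow.
Path Plant→City (+1); total 1.
Path Plant→Sub1→City (+1); total 2.
Path Plant→Sub3→City (+1); total 3.
Path Plant→Sub2→City (+1); total 4.
No residual Plant→City path; max flow = 4.
Certifying cut of size 4: {Plant→City, Plant→Sub1, Plant→Sub2, Plant→Sub3}.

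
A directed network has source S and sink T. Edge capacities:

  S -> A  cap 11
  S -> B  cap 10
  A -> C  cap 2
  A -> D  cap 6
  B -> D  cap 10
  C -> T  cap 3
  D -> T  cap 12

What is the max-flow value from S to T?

Augment S→A→C→T: bottleneck 2, flow now 2.
Augment S→A→D→T: bottleneck 6, flow now 8.
Augment S→B→D→T: bottleneck 6, flow now 14.
No augmenting path remains; maximum flow = 14.
In the residual graph, reachable from S: {S, A, B, D}.
Min-cut edges: A→C (2), D→T (12); capacity 2 + 12 = 14.
This cut is saturated, so no flow can exceed 14.

14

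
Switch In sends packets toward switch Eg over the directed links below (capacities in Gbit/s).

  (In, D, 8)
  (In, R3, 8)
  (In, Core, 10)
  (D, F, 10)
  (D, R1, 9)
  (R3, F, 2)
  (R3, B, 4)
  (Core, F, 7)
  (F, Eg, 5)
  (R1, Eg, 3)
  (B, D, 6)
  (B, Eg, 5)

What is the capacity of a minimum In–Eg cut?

12

Augment In→D→F→Eg: bottleneck 5, flow now 5.
Augment In→D→R1→Eg: bottleneck 3, flow now 8.
Augment In→R3→B→Eg: bottleneck 4, flow now 12.
No augmenting path remains; maximum flow = 12.
By max-flow min-cut, the minimum cut capacity equals the max flow.
In the residual graph, reachable from In: {In, D, R3, Core, F, R1}.
Min-cut edges: R3→B (4), F→Eg (5), R1→Eg (3); capacity 4 + 5 + 3 = 12.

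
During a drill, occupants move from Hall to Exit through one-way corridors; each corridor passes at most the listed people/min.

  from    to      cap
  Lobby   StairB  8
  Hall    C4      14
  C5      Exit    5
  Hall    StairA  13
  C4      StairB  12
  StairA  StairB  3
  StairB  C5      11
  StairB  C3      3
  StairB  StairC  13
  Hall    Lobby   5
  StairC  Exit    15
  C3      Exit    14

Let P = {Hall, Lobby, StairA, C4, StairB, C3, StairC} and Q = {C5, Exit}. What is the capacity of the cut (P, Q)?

40

Edges leaving {Hall, Lobby, StairA, C4, StairB, C3, StairC}: StairB→C5 (11), C3→Exit (14), StairC→Exit (15).
Cut capacity = 11 + 14 + 15 = 40.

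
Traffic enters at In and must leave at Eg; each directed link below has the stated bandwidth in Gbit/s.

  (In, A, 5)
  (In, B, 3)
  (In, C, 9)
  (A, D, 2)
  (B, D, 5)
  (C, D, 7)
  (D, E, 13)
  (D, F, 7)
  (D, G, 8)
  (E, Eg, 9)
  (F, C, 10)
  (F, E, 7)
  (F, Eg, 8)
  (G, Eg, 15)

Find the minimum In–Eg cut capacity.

12

Augment In→A→D→E→Eg: bottleneck 2, flow now 2.
Augment In→B→D→E→Eg: bottleneck 3, flow now 5.
Augment In→C→D→E→Eg: bottleneck 4, flow now 9.
Augment In→C→D→F→Eg: bottleneck 3, flow now 12.
No augmenting path remains; maximum flow = 12.
By max-flow min-cut, the minimum cut capacity equals the max flow.
In the residual graph, reachable from In: {In, A, C}.
Min-cut edges: In→B (3), A→D (2), C→D (7); capacity 3 + 2 + 7 = 12.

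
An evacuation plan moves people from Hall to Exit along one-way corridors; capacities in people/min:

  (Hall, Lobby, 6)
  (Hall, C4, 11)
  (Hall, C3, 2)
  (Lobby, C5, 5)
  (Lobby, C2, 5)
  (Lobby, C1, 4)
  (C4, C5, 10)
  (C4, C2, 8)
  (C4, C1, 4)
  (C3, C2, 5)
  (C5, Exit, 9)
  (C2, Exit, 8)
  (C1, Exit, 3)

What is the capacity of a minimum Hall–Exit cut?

Augment Hall→Lobby→C5→Exit: bottleneck 5, flow now 5.
Augment Hall→Lobby→C2→Exit: bottleneck 1, flow now 6.
Augment Hall→C4→C5→Exit: bottleneck 4, flow now 10.
Augment Hall→C4→C2→Exit: bottleneck 7, flow now 17.
Augment Hall→C3→C2→Lobby→C1→Exit: bottleneck 1, flow now 18. (uses reverse residual edge)
Augment Hall→C3→C2→C4→C1→Exit: bottleneck 1, flow now 19. (uses reverse residual edge)
No augmenting path remains; maximum flow = 19.
By max-flow min-cut, the minimum cut capacity equals the max flow.
In the residual graph, reachable from Hall: {Hall}.
Min-cut edges: Hall→Lobby (6), Hall→C4 (11), Hall→C3 (2); capacity 6 + 11 + 2 = 19.

19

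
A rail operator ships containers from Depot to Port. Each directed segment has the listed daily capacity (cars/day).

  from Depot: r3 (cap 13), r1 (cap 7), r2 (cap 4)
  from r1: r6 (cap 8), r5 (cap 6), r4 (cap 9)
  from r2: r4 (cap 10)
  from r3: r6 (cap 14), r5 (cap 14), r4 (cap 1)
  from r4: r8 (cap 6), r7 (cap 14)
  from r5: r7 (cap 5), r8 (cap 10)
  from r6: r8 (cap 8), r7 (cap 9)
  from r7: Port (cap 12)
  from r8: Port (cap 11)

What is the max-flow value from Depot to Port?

23

Augment Depot→r1→r4→r7→Port: bottleneck 7, flow now 7.
Augment Depot→r2→r4→r7→Port: bottleneck 4, flow now 11.
Augment Depot→r3→r4→r7→Port: bottleneck 1, flow now 12.
Augment Depot→r3→r5→r8→Port: bottleneck 10, flow now 22.
Augment Depot→r3→r6→r8→Port: bottleneck 1, flow now 23.
No augmenting path remains; maximum flow = 23.
In the residual graph, reachable from Depot: {Depot, r1, r2, r3, r4, r5, r6, r7, r8}.
Min-cut edges: r7→Port (12), r8→Port (11); capacity 12 + 11 = 23.
This cut is saturated, so no flow can exceed 23.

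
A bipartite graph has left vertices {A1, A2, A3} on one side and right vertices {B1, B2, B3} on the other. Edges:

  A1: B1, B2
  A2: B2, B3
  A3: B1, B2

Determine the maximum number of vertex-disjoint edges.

Unit-capacity flow: source→left, listed edges, right→sink; max matching = max flow.
Augmenting path A1→B1 (+1); matched 1.
Augmenting path A2→B2 (+1); matched 2.
Augmenting path A3→B2→A2→B3 (+1); matched 3.
No augmenting path remains; maximum matching = 3.
König certificate: {A1, A2, A3} is a vertex cover of size 3 (every listed pair touches it), so no matching can be larger.

3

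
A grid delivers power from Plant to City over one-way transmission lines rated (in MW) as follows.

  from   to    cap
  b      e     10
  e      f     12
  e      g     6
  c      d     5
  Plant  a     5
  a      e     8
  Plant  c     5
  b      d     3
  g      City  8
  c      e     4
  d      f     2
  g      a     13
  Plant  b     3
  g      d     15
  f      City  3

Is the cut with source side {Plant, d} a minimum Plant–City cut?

Given cut capacity: 5 + 3 + 5 + 2 = 15.
Augment Plant→a→e→f→City: bottleneck 3, flow now 3.
Augment Plant→a→e→g→City: bottleneck 2, flow now 5.
Augment Plant→b→e→g→City: bottleneck 3, flow now 8.
Augment Plant→c→e→g→City: bottleneck 1, flow now 9.
No augmenting path remains; maximum flow = 9.
In the residual graph, reachable from Plant: {Plant, a, b, c, d, e, f}.
Min-cut edges: e→g (6), f→City (3); capacity 6 + 3 = 9.
Cut capacity 15 exceeds the max flow 9, so it is not minimum.

No — its capacity is 15, but the minimum cut has capacity 9.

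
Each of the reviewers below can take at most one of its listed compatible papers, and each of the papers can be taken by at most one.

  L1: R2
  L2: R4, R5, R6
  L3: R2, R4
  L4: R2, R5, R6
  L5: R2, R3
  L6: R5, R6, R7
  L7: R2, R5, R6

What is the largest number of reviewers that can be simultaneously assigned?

Unit-capacity flow: source→left, listed edges, right→sink; max matching = max flow.
Augmenting path L1→R2 (+1); matched 1.
Augmenting path L2→R4 (+1); matched 2.
Augmenting path L4→R5 (+1); matched 3.
Augmenting path L5→R3 (+1); matched 4.
Augmenting path L6→R6 (+1); matched 5.
Augmenting path L7→R6→L6→R7 (+1); matched 6.
No augmenting path remains; maximum matching = 6.
König certificate: {L5, L6, R2, R4, R5, R6} is a vertex cover of size 6 (every listed pair touches it), so no matching can be larger.

6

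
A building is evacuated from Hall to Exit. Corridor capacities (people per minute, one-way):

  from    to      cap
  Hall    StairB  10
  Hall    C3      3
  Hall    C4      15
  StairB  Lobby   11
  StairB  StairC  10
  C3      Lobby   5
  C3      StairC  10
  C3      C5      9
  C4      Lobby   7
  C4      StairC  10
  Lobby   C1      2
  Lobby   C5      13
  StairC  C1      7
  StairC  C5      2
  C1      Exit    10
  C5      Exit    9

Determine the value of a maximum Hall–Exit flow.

18

Augment Hall→C3→C5→Exit: bottleneck 3, flow now 3.
Augment Hall→StairB→Lobby→C1→Exit: bottleneck 2, flow now 5.
Augment Hall→StairB→Lobby→C5→Exit: bottleneck 6, flow now 11.
Augment Hall→StairB→StairC→C1→Exit: bottleneck 2, flow now 13.
Augment Hall→C4→StairC→C1→Exit: bottleneck 5, flow now 18.
No augmenting path remains; maximum flow = 18.
In the residual graph, reachable from Hall: {Hall, StairB, C3, C4, Lobby, StairC, C5}.
Min-cut edges: Lobby→C1 (2), StairC→C1 (7), C5→Exit (9); capacity 2 + 7 + 9 = 18.
This cut is saturated, so no flow can exceed 18.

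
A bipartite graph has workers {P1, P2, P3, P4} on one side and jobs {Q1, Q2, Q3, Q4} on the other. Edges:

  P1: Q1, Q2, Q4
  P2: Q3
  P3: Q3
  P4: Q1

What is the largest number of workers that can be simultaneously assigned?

3

Unit-capacity flow: source→left, listed edges, right→sink; max matching = max flow.
Augmenting path P1→Q1 (+1); matched 1.
Augmenting path P2→Q3 (+1); matched 2.
Augmenting path P4→Q1→P1→Q2 (+1); matched 3.
No augmenting path remains; maximum matching = 3.
König certificate: {P1, P4, Q3} is a vertex cover of size 3 (every listed pair touches it), so no matching can be larger.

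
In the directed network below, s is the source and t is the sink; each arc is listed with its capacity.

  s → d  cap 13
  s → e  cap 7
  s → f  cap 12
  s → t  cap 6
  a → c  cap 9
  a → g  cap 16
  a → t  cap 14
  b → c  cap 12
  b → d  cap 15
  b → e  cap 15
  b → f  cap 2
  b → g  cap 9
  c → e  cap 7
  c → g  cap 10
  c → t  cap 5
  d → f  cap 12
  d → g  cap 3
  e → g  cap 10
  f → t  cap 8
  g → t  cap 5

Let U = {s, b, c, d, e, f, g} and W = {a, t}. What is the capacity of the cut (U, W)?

24

Edges leaving {s, b, c, d, e, f, g}: s→t (6), c→t (5), f→t (8), g→t (5).
Cut capacity = 6 + 5 + 8 + 5 = 24.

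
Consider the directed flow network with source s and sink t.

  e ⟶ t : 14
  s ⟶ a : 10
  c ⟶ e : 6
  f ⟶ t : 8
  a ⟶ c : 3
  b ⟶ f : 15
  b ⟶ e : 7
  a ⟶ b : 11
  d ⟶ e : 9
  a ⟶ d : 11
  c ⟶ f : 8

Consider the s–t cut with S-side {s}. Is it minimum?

Yes — it is a minimum cut (capacity 10).

Given cut capacity: 10 = 10.
Augment s→a→b→e→t: bottleneck 7, flow now 7.
Augment s→a→b→f→t: bottleneck 3, flow now 10.
No augmenting path remains; maximum flow = 10.
Cut capacity 10 equals the max flow, so it is a minimum cut.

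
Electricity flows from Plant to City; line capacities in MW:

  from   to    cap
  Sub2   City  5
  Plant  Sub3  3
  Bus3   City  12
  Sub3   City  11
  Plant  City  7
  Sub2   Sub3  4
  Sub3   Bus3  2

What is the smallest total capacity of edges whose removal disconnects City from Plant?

10

Augment Plant→City: bottleneck 7, flow now 7.
Augment Plant→Sub3→City: bottleneck 3, flow now 10.
No augmenting path remains; maximum flow = 10.
By max-flow min-cut, the minimum cut capacity equals the max flow.
In the residual graph, reachable from Plant: {Plant}.
Min-cut edges: Plant→Sub3 (3), Plant→City (7); capacity 3 + 7 = 10.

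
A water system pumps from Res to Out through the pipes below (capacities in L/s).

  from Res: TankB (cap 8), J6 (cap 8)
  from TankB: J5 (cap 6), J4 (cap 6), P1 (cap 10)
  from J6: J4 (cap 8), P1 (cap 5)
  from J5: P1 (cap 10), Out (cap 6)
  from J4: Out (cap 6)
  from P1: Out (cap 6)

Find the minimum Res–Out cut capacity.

16

Augment Res→TankB→J5→Out: bottleneck 6, flow now 6.
Augment Res→TankB→J4→Out: bottleneck 2, flow now 8.
Augment Res→J6→J4→Out: bottleneck 4, flow now 12.
Augment Res→J6→P1→Out: bottleneck 4, flow now 16.
No augmenting path remains; maximum flow = 16.
By max-flow min-cut, the minimum cut capacity equals the max flow.
In the residual graph, reachable from Res: {Res}.
Min-cut edges: Res→TankB (8), Res→J6 (8); capacity 8 + 8 = 16.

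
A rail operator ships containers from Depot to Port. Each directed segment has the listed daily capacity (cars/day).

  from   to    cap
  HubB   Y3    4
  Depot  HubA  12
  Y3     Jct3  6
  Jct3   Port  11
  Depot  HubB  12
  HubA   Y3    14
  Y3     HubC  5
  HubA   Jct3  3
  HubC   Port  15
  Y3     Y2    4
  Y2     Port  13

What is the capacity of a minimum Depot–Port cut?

Augment Depot→HubA→Jct3→Port: bottleneck 3, flow now 3.
Augment Depot→HubA→Y3→Y2→Port: bottleneck 4, flow now 7.
Augment Depot→HubA→Y3→HubC→Port: bottleneck 5, flow now 12.
Augment Depot→HubB→Y3→Jct3→Port: bottleneck 4, flow now 16.
No augmenting path remains; maximum flow = 16.
By max-flow min-cut, the minimum cut capacity equals the max flow.
In the residual graph, reachable from Depot: {Depot, HubB}.
Min-cut edges: Depot→HubA (12), HubB→Y3 (4); capacity 12 + 4 = 16.

16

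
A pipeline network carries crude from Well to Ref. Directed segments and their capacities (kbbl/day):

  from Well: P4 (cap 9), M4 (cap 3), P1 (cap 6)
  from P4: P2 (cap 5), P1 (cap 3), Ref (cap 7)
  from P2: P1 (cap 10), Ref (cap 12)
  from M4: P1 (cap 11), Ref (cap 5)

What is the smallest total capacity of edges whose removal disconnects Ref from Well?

12

Augment Well→P4→Ref: bottleneck 7, flow now 7.
Augment Well→M4→Ref: bottleneck 3, flow now 10.
Augment Well→P4→P2→Ref: bottleneck 2, flow now 12.
No augmenting path remains; maximum flow = 12.
By max-flow min-cut, the minimum cut capacity equals the max flow.
In the residual graph, reachable from Well: {Well, P1}.
Min-cut edges: Well→P4 (9), Well→M4 (3); capacity 9 + 3 = 12.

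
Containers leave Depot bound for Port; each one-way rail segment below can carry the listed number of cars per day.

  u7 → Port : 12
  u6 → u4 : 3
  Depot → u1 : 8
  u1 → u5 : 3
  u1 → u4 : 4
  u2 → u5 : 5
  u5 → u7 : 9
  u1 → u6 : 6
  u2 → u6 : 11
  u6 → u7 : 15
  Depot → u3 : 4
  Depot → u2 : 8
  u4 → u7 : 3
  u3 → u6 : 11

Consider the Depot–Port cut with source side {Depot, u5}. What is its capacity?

Edges leaving {Depot, u5}: Depot→u1 (8), Depot→u2 (8), Depot→u3 (4), u5→u7 (9).
Cut capacity = 8 + 8 + 4 + 9 = 29.

29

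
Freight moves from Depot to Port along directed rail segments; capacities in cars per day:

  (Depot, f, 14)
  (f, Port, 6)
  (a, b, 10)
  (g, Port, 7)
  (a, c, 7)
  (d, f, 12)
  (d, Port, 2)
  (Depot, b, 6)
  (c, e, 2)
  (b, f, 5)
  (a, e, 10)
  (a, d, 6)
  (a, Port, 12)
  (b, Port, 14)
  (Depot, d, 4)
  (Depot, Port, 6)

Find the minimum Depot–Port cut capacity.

Augment Depot→Port: bottleneck 6, flow now 6.
Augment Depot→b→Port: bottleneck 6, flow now 12.
Augment Depot→d→Port: bottleneck 2, flow now 14.
Augment Depot→f→Port: bottleneck 6, flow now 20.
No augmenting path remains; maximum flow = 20.
By max-flow min-cut, the minimum cut capacity equals the max flow.
In the residual graph, reachable from Depot: {Depot, d, f}.
Min-cut edges: Depot→b (6), Depot→Port (6), d→Port (2), f→Port (6); capacity 6 + 6 + 2 + 6 = 20.

20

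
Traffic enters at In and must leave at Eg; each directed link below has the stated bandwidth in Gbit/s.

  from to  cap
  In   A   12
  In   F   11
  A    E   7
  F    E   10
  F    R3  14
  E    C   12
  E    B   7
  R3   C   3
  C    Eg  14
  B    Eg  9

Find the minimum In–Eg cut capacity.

18

Augment In→A→E→C→Eg: bottleneck 7, flow now 7.
Augment In→F→E→C→Eg: bottleneck 5, flow now 12.
Augment In→F→E→B→Eg: bottleneck 5, flow now 17.
Augment In→F→R3→C→Eg: bottleneck 1, flow now 18.
No augmenting path remains; maximum flow = 18.
By max-flow min-cut, the minimum cut capacity equals the max flow.
In the residual graph, reachable from In: {In, A}.
Min-cut edges: In→F (11), A→E (7); capacity 11 + 7 = 18.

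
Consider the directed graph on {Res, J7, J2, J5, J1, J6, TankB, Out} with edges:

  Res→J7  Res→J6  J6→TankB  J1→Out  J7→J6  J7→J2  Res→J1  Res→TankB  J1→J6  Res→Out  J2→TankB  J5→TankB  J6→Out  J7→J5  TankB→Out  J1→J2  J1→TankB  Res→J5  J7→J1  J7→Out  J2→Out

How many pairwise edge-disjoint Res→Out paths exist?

5

Assign every edge capacity 1; by Menger, the answer equals the max flow.
Path Res→Out (+1); total 1.
Path Res→J7→Out (+1); total 2.
Path Res→J1→Out (+1); total 3.
Path Res→J6→Out (+1); total 4.
Path Res→TankB→Out (+1); total 5.
No residual Res→Out path; max flow = 5.
Certifying cut of size 5: {Res→J1, Res→J6, Res→J7, Res→Out, TankB→Out}.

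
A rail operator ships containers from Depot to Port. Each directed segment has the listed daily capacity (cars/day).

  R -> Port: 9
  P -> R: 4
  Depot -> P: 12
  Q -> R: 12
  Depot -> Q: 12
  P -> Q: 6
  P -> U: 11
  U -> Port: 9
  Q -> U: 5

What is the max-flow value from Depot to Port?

18

Augment Depot→P→R→Port: bottleneck 4, flow now 4.
Augment Depot→P→U→Port: bottleneck 8, flow now 12.
Augment Depot→Q→R→Port: bottleneck 5, flow now 17.
Augment Depot→Q→U→Port: bottleneck 1, flow now 18.
No augmenting path remains; maximum flow = 18.
In the residual graph, reachable from Depot: {Depot, P, Q, R, U}.
Min-cut edges: R→Port (9), U→Port (9); capacity 9 + 9 = 18.
This cut is saturated, so no flow can exceed 18.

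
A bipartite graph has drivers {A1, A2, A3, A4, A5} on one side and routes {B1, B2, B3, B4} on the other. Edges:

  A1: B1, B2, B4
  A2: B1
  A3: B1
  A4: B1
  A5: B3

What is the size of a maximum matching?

3

Unit-capacity flow: source→left, listed edges, right→sink; max matching = max flow.
Augmenting path A1→B1 (+1); matched 1.
Augmenting path A5→B3 (+1); matched 2.
Augmenting path A2→B1→A1→B2 (+1); matched 3.
No augmenting path remains; maximum matching = 3.
König certificate: {A1, A5, B1} is a vertex cover of size 3 (every listed pair touches it), so no matching can be larger.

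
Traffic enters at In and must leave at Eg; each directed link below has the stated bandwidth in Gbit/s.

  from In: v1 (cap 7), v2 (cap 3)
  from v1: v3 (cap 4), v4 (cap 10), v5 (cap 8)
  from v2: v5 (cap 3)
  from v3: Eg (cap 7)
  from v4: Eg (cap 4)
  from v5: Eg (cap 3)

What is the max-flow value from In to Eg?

Augment In→v1→v3→Eg: bottleneck 4, flow now 4.
Augment In→v1→v4→Eg: bottleneck 3, flow now 7.
Augment In→v2→v5→Eg: bottleneck 3, flow now 10.
No augmenting path remains; maximum flow = 10.
In the residual graph, reachable from In: {In}.
Min-cut edges: In→v1 (7), In→v2 (3); capacity 7 + 3 = 10.
This cut is saturated, so no flow can exceed 10.

10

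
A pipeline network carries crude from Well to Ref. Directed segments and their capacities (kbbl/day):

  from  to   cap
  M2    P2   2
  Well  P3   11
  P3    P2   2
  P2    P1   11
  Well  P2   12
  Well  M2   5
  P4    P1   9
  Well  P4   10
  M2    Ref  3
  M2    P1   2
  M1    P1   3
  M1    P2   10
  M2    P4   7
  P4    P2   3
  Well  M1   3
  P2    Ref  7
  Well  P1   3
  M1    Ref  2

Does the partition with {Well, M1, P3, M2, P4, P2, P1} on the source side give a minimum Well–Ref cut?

Given cut capacity: 2 + 3 + 7 = 12.
Augment Well→M1→Ref: bottleneck 2, flow now 2.
Augment Well→M2→Ref: bottleneck 3, flow now 5.
Augment Well→P2→Ref: bottleneck 7, flow now 12.
No augmenting path remains; maximum flow = 12.
Cut capacity 12 equals the max flow, so it is a minimum cut.

Yes — it is a minimum cut (capacity 12).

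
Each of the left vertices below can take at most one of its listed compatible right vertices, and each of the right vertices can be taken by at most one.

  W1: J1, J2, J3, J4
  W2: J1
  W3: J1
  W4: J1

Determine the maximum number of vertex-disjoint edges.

Unit-capacity flow: source→left, listed edges, right→sink; max matching = max flow.
Augmenting path W1→J1 (+1); matched 1.
Augmenting path W2→J1→W1→J2 (+1); matched 2.
No augmenting path remains; maximum matching = 2.
König certificate: {W1, J1} is a vertex cover of size 2 (every listed pair touches it), so no matching can be larger.

2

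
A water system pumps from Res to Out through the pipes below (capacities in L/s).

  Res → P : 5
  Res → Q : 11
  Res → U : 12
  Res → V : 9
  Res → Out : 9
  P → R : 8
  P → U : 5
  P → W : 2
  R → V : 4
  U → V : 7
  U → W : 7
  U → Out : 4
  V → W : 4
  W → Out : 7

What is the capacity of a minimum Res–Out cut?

20

Augment Res→Out: bottleneck 9, flow now 9.
Augment Res→U→Out: bottleneck 4, flow now 13.
Augment Res→P→W→Out: bottleneck 2, flow now 15.
Augment Res→U→W→Out: bottleneck 5, flow now 20.
No augmenting path remains; maximum flow = 20.
By max-flow min-cut, the minimum cut capacity equals the max flow.
In the residual graph, reachable from Res: {Res, P, Q, R, U, V, W}.
Min-cut edges: Res→Out (9), U→Out (4), W→Out (7); capacity 9 + 4 + 7 = 20.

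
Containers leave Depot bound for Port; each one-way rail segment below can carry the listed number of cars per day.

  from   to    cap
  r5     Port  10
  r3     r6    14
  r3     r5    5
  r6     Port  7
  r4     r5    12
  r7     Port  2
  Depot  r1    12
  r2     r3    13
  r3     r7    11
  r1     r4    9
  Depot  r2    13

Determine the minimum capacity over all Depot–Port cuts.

Augment Depot→r1→r4→r5→Port: bottleneck 9, flow now 9.
Augment Depot→r2→r3→r5→Port: bottleneck 1, flow now 10.
Augment Depot→r2→r3→r6→Port: bottleneck 7, flow now 17.
Augment Depot→r2→r3→r7→Port: bottleneck 2, flow now 19.
No augmenting path remains; maximum flow = 19.
By max-flow min-cut, the minimum cut capacity equals the max flow.
In the residual graph, reachable from Depot: {Depot, r1, r2, r3, r4, r5, r6, r7}.
Min-cut edges: r5→Port (10), r6→Port (7), r7→Port (2); capacity 10 + 7 + 2 = 19.

19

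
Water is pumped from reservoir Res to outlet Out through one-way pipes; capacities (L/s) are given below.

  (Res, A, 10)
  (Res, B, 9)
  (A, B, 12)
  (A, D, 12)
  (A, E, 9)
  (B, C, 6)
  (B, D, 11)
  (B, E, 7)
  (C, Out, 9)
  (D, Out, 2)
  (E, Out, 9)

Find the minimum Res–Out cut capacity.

Augment Res→A→D→Out: bottleneck 2, flow now 2.
Augment Res→A→E→Out: bottleneck 8, flow now 10.
Augment Res→B→C→Out: bottleneck 6, flow now 16.
Augment Res→B→E→Out: bottleneck 1, flow now 17.
No augmenting path remains; maximum flow = 17.
By max-flow min-cut, the minimum cut capacity equals the max flow.
In the residual graph, reachable from Res: {Res, A, B, D, E}.
Min-cut edges: B→C (6), D→Out (2), E→Out (9); capacity 6 + 2 + 9 = 17.

17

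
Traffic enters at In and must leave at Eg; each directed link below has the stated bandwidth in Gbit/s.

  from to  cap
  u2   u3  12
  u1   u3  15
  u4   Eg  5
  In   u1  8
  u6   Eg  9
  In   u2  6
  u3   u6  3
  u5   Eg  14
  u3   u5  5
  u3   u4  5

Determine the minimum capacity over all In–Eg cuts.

Augment In→u1→u3→u4→Eg: bottleneck 5, flow now 5.
Augment In→u1→u3→u5→Eg: bottleneck 3, flow now 8.
Augment In→u2→u3→u5→Eg: bottleneck 2, flow now 10.
Augment In→u2→u3→u6→Eg: bottleneck 3, flow now 13.
No augmenting path remains; maximum flow = 13.
By max-flow min-cut, the minimum cut capacity equals the max flow.
In the residual graph, reachable from In: {In, u1, u2, u3}.
Min-cut edges: u3→u4 (5), u3→u5 (5), u3→u6 (3); capacity 5 + 5 + 3 = 13.

13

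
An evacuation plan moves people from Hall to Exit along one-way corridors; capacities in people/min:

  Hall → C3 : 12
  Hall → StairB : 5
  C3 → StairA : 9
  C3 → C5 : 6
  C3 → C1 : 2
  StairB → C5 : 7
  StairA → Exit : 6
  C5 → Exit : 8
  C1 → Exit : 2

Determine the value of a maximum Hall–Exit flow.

Augment Hall→C3→StairA→Exit: bottleneck 6, flow now 6.
Augment Hall→C3→C5→Exit: bottleneck 6, flow now 12.
Augment Hall→StairB→C5→Exit: bottleneck 2, flow now 14.
Augment Hall→StairB→C5→C3→C1→Exit: bottleneck 2, flow now 16. (uses reverse residual edge)
No augmenting path remains; maximum flow = 16.
In the residual graph, reachable from Hall: {Hall, C3, StairB, StairA, C5}.
Min-cut edges: C3→C1 (2), StairA→Exit (6), C5→Exit (8); capacity 2 + 6 + 8 = 16.
This cut is saturated, so no flow can exceed 16.

16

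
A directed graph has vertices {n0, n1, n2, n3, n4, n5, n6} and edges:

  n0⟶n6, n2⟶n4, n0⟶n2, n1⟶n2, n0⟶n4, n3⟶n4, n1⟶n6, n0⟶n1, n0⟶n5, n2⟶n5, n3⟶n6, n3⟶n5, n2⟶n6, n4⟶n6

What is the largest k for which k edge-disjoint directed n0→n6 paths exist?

Assign every edge capacity 1; by Menger, the answer equals the max flow.
Path n0→n6 (+1); total 1.
Path n0→n1→n6 (+1); total 2.
Path n0→n2→n6 (+1); total 3.
Path n0→n4→n6 (+1); total 4.
No residual n0→n6 path; max flow = 4.
Certifying cut of size 4: {n0→n1, n0→n2, n0→n4, n0→n6}.

4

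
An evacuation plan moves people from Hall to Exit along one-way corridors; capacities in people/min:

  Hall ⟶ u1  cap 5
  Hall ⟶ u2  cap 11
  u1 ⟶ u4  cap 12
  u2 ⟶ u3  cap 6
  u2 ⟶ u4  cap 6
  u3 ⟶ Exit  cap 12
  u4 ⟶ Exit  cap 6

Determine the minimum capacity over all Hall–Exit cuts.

12

Augment Hall→u1→u4→Exit: bottleneck 5, flow now 5.
Augment Hall→u2→u3→Exit: bottleneck 6, flow now 11.
Augment Hall→u2→u4→Exit: bottleneck 1, flow now 12.
No augmenting path remains; maximum flow = 12.
By max-flow min-cut, the minimum cut capacity equals the max flow.
In the residual graph, reachable from Hall: {Hall, u1, u2, u4}.
Min-cut edges: u2→u3 (6), u4→Exit (6); capacity 6 + 6 = 12.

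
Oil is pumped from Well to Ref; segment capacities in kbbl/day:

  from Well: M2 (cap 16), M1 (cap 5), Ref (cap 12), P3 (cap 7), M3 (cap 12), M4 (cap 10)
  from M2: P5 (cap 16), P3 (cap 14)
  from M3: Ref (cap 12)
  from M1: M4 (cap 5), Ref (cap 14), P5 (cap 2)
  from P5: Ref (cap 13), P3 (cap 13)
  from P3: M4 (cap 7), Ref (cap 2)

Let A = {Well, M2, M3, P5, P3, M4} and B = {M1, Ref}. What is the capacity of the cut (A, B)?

44

Edges leaving {Well, M2, M3, P5, P3, M4}: Well→M1 (5), Well→Ref (12), M3→Ref (12), P5→Ref (13), P3→Ref (2).
Cut capacity = 5 + 12 + 12 + 13 + 2 = 44.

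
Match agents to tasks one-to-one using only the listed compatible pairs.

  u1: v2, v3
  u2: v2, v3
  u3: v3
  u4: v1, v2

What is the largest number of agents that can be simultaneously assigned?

Unit-capacity flow: source→left, listed edges, right→sink; max matching = max flow.
Augmenting path u1→v2 (+1); matched 1.
Augmenting path u2→v3 (+1); matched 2.
Augmenting path u4→v1 (+1); matched 3.
No augmenting path remains; maximum matching = 3.
König certificate: {u4, v2, v3} is a vertex cover of size 3 (every listed pair touches it), so no matching can be larger.

3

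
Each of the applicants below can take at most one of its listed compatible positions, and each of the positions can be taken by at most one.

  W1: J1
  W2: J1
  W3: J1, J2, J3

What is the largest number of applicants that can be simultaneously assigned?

2

Unit-capacity flow: source→left, listed edges, right→sink; max matching = max flow.
Augmenting path W1→J1 (+1); matched 1.
Augmenting path W3→J2 (+1); matched 2.
No augmenting path remains; maximum matching = 2.
König certificate: {W3, J1} is a vertex cover of size 2 (every listed pair touches it), so no matching can be larger.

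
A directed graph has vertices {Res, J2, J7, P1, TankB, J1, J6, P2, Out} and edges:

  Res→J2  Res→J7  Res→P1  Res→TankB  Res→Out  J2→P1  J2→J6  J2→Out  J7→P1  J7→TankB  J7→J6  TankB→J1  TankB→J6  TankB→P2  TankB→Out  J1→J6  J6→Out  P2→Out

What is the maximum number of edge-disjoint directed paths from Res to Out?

4

Assign every edge capacity 1; by Menger, the answer equals the max flow.
Path Res→Out (+1); total 1.
Path Res→J2→Out (+1); total 2.
Path Res→TankB→Out (+1); total 3.
Path Res→J7→J6→Out (+1); total 4.
No residual Res→Out path; max flow = 4.
Certifying cut of size 4: {Res→J2, Res→J7, Res→Out, Res→TankB}.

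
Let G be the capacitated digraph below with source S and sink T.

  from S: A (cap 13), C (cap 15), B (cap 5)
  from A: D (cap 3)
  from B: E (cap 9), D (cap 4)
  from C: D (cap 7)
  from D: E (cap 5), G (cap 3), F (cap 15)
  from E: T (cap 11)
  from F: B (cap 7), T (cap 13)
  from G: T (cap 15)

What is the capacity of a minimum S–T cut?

15

Augment S→B→E→T: bottleneck 5, flow now 5.
Augment S→A→D→E→T: bottleneck 3, flow now 8.
Augment S→C→D→E→T: bottleneck 2, flow now 10.
Augment S→C→D→F→T: bottleneck 5, flow now 15.
No augmenting path remains; maximum flow = 15.
By max-flow min-cut, the minimum cut capacity equals the max flow.
In the residual graph, reachable from S: {S, A, C}.
Min-cut edges: S→B (5), A→D (3), C→D (7); capacity 5 + 3 + 7 = 15.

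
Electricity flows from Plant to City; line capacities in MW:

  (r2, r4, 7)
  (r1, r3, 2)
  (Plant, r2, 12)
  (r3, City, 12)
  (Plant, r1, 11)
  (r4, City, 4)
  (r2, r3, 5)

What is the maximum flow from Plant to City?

11

Augment Plant→r1→r3→City: bottleneck 2, flow now 2.
Augment Plant→r2→r3→City: bottleneck 5, flow now 7.
Augment Plant→r2→r4→City: bottleneck 4, flow now 11.
No augmenting path remains; maximum flow = 11.
In the residual graph, reachable from Plant: {Plant, r1, r2, r4}.
Min-cut edges: r1→r3 (2), r2→r3 (5), r4→City (4); capacity 2 + 5 + 4 = 11.
This cut is saturated, so no flow can exceed 11.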